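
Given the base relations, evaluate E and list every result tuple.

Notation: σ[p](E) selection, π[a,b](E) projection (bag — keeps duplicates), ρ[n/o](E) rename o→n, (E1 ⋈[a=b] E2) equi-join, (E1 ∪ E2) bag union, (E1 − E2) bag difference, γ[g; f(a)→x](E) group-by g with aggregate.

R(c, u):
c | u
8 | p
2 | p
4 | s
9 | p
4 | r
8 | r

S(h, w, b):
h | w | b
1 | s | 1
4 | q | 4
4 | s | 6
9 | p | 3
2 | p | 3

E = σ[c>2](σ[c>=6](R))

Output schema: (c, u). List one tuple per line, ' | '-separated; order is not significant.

Subexpression sizes:
  R → 6
  σ[c>=6](R) → 3
  σ[c>2](σ[c>=6](R)) → 3

== RESULT ==
c | u
8 | p
8 | r
9 | p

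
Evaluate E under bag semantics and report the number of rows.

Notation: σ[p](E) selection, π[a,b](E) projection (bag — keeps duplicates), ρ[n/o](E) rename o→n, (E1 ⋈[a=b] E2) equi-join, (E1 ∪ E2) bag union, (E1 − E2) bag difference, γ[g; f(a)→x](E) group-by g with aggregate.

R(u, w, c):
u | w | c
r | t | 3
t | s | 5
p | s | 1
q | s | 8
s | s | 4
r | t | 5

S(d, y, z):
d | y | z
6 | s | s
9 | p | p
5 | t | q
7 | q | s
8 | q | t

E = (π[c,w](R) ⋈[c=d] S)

Row counts bottom-up:
  R → 6
  π[c,w](R) → 6
  S → 5
  (π[c,w](R) ⋈[c=d] S) → 3

|E| = 3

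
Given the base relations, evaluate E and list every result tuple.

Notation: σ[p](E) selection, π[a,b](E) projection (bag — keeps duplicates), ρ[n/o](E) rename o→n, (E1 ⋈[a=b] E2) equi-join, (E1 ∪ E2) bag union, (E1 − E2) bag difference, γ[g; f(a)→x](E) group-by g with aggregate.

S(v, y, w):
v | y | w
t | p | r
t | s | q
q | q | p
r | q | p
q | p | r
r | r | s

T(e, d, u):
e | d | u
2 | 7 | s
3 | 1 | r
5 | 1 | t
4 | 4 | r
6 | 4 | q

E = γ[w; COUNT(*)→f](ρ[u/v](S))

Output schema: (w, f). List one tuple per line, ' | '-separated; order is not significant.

Stepwise |·|:
  S → 6
  ρ[u/v](S) → 6
  γ[w; COUNT(*)→f](ρ[u/v](S)) → 4

== RESULT ==
w | f
p | 2
q | 1
r | 2
s | 1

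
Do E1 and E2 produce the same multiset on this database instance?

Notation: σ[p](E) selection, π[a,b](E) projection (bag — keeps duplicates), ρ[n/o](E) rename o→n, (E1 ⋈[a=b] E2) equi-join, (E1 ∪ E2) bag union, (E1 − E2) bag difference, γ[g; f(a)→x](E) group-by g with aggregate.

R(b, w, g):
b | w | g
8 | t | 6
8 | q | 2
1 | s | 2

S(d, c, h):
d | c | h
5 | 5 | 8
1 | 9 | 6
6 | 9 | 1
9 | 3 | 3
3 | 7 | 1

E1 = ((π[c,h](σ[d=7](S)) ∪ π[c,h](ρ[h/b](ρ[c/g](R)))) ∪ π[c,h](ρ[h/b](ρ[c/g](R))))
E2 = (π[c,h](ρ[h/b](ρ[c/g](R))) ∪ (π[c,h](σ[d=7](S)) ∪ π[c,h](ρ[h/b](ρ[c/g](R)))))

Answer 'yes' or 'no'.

E1 subexpression sizes:
  S → 5
  σ[d=7](S) → 0
  π[c,h](σ[d=7](S)) → 0
  R → 3
  ρ[c/g](R) → 3
  ρ[h/b](ρ[c/g](R)) → 3
  π[c,h](ρ[h/b](ρ[c/g](R))) → 3
  (π[c,h](σ[d=7](S)) ∪ π[c,h](ρ[h/b](ρ[c/g](R)))) → 3
  R → 3
  ρ[c/g](R) → 3
  ρ[h/b](ρ[c/g](R)) → 3
  π[c,h](ρ[h/b](ρ[c/g](R))) → 3
  ((π[c,h](σ[d=7](S)) ∪ π[c,h](ρ[h/b](ρ[c/g](R)))) ∪ π[c,h](ρ[h/b](ρ[c/g](R)))) → 6
E2 subexpression sizes:
  R → 3
  ρ[c/g](R) → 3
  ρ[h/b](ρ[c/g](R)) → 3
  π[c,h](ρ[h/b](ρ[c/g](R))) → 3
  S → 5
  σ[d=7](S) → 0
  π[c,h](σ[d=7](S)) → 0
  R → 3
  ρ[c/g](R) → 3
  ρ[h/b](ρ[c/g](R)) → 3
  π[c,h](ρ[h/b](ρ[c/g](R))) → 3
  (π[c,h](σ[d=7](S)) ∪ π[c,h](ρ[h/b](ρ[c/g](R)))) → 3
  (π[c,h](ρ[h/b](ρ[c/g](R))) ∪ (π[c,h](σ[d=7](S)) ∪ π[c,h](ρ[h/b](ρ[c/g](R))))) → 6

E1 and E2 produce the same multiset:
c | h
2 | 1
2 | 1
2 | 8
2 | 8
6 | 8
6 | 8

yes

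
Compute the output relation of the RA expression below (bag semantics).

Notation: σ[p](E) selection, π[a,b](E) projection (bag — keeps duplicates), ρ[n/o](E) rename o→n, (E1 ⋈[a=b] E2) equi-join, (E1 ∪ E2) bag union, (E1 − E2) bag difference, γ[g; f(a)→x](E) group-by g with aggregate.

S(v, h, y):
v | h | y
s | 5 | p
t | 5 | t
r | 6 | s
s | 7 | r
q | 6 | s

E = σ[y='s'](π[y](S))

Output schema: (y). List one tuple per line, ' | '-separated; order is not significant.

Per-node cardinality:
  S → 5
  π[y](S) → 5
  σ[y='s'](π[y](S)) → 2

== RESULT ==
y
s
s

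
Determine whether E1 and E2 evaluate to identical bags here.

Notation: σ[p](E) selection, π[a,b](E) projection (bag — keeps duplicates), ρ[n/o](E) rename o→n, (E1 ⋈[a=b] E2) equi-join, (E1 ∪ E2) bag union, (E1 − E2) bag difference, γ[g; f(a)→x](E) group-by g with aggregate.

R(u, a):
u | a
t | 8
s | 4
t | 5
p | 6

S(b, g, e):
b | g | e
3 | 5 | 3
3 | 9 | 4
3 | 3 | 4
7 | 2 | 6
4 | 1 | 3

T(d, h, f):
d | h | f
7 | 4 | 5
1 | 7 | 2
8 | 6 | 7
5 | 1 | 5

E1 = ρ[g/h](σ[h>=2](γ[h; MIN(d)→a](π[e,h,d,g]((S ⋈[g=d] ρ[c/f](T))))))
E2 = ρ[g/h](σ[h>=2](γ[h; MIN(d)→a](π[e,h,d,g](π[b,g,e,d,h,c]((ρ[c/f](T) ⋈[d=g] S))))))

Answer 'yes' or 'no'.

E1 row counts bottom-up:
  S → 5
  T → 4
  ρ[c/f](T) → 4
  (S ⋈[g=d] ρ[c/f](T)) → 2
  π[e,h,d,g]((S ⋈[g=d] ρ[c/f](T))) → 2
  γ[h; MIN(d)→a](π[e,h,d,g]((S ⋈[g=d] ρ[c/f](T)))) → 2
  σ[h>=2](γ[h; MIN(d)→a](π[e,h,d,g]((S ⋈[g=d] ρ[c/f](T))))) → 1
  ρ[g/h](σ[h>=2](γ[h; MIN(d)→a](π[e,h,d,g]((S ⋈[g=d] ρ[c/f](T)))))) → 1
E2 row counts bottom-up:
  T → 4
  ρ[c/f](T) → 4
  S → 5
  (ρ[c/f](T) ⋈[d=g] S) → 2
  π[b,g,e,d,h,c]((ρ[c/f](T) ⋈[d=g] S)) → 2
  π[e,h,d,g](π[b,g,e,d,h,c]((ρ[c/f](T) ⋈[d=g] S))) → 2
  γ[h; MIN(d)→a](π[e,h,d,g](π[b,g,e,d,h,c]((ρ[c/f](T) ⋈[d=g] S)))) → 2
  σ[h>=2](γ[h; MIN(d)→a](π[e,h,d,g](π[b,g,e,d,h,c]((ρ[c/f](T) ⋈[d=g] S))))) → 1
  ρ[g/h](σ[h>=2](γ[h; MIN(d)→a](π[e,h,d,g](π[b,g,e,d,h,c]((ρ[c/f](T) ⋈[d=g] S)))))) → 1

E1 and E2 produce the same multiset:
g | a
7 | 1

yes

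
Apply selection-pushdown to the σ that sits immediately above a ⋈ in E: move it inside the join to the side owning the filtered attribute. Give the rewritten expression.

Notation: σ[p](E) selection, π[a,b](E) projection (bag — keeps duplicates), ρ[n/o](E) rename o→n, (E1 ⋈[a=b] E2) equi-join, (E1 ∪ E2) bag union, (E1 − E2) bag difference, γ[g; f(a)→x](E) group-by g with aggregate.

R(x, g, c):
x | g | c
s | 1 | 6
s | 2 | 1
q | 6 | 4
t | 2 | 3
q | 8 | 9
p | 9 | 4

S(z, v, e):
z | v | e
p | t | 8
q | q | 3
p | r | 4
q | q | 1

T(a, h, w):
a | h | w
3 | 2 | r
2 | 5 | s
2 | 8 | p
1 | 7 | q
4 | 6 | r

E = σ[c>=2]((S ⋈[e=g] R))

σ filters on c, owned by the right side.
E' = (S ⋈[e=g] σ[c>=2](R))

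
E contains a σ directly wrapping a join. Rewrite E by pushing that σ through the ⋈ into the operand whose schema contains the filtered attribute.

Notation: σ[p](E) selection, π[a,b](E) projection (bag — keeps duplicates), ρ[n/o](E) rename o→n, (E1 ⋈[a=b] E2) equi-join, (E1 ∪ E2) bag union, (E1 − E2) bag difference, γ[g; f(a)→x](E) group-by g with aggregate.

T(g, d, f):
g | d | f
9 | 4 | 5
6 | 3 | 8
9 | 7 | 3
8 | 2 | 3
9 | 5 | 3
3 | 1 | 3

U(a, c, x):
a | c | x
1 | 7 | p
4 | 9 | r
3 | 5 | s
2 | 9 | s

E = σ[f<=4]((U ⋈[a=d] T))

σ filters on f, owned by the right side.
E' = (U ⋈[a=d] σ[f<=4](T))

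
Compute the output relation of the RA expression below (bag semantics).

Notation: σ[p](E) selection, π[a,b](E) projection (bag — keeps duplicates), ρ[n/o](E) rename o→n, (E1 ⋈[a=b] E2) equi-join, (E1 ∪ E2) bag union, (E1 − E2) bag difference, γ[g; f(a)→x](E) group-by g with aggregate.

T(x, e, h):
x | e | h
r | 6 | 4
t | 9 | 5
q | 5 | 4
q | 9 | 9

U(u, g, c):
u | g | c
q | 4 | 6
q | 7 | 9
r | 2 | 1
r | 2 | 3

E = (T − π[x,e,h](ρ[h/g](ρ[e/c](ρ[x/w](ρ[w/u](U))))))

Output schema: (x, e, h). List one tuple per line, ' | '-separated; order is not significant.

Subexpression sizes:
  T → 4
  U → 4
  ρ[w/u](U) → 4
  ρ[x/w](ρ[w/u](U)) → 4
  ρ[e/c](ρ[x/w](ρ[w/u](U))) → 4
  ρ[h/g](ρ[e/c](ρ[x/w](ρ[w/u](U)))) → 4
  π[x,e,h](ρ[h/g](ρ[e/c](ρ[x/w](ρ[w/u](U))))) → 4
  (T − π[x,e,h](ρ[h/g](ρ[e/c](ρ[x/w](ρ[w/u](U)))))) → 4

== RESULT ==
x | e | h
q | 5 | 4
q | 9 | 9
r | 6 | 4
t | 9 | 5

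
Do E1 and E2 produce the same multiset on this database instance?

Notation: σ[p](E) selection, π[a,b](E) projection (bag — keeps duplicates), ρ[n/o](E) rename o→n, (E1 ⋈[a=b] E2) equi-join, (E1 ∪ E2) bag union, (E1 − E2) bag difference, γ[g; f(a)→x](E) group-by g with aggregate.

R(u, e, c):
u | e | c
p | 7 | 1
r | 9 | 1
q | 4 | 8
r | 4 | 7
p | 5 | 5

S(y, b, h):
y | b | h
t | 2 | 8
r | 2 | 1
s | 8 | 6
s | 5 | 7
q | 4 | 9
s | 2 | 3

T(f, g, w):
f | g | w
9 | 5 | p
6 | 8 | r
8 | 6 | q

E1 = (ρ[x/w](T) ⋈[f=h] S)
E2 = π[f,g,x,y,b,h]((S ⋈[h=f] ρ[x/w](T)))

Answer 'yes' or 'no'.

E1 row counts bottom-up:
  T → 3
  ρ[x/w](T) → 3
  S → 6
  (ρ[x/w](T) ⋈[f=h] S) → 3
E2 row counts bottom-up:
  S → 6
  T → 3
  ρ[x/w](T) → 3
  (S ⋈[h=f] ρ[x/w](T)) → 3
  π[f,g,x,y,b,h]((S ⋈[h=f] ρ[x/w](T))) → 3

E1 and E2 produce the same multiset:
f | g | x | y | b | h
6 | 8 | r | s | 8 | 6
8 | 6 | q | t | 2 | 8
9 | 5 | p | q | 4 | 9

yes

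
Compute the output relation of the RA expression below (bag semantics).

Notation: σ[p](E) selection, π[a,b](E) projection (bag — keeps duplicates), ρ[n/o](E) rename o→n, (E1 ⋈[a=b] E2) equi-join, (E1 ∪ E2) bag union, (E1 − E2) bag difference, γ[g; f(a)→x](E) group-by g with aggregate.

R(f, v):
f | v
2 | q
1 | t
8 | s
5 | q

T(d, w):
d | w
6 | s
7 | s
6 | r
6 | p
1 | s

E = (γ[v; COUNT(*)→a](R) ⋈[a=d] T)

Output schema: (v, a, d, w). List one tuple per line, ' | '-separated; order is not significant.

Subexpression sizes:
  R → 4
  γ[v; COUNT(*)→a](R) → 3
  T → 5
  (γ[v; COUNT(*)→a](R) ⋈[a=d] T) → 2

== RESULT ==
v | a | d | w
s | 1 | 1 | s
t | 1 | 1 | s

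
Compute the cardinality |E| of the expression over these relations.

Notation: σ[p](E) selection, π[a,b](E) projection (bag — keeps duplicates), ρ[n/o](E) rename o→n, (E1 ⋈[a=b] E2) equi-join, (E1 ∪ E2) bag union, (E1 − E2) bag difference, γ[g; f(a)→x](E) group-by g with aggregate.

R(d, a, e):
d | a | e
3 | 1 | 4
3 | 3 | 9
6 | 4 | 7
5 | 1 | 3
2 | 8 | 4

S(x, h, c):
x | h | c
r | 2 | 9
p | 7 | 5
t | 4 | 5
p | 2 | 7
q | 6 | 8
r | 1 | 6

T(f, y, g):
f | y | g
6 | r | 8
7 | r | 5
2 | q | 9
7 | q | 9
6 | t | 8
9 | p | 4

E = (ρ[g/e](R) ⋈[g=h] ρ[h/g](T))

Row counts bottom-up:
  R → 5
  ρ[g/e](R) → 5
  T → 6
  ρ[h/g](T) → 6
  (ρ[g/e](R) ⋈[g=h] ρ[h/g](T)) → 4

|E| = 4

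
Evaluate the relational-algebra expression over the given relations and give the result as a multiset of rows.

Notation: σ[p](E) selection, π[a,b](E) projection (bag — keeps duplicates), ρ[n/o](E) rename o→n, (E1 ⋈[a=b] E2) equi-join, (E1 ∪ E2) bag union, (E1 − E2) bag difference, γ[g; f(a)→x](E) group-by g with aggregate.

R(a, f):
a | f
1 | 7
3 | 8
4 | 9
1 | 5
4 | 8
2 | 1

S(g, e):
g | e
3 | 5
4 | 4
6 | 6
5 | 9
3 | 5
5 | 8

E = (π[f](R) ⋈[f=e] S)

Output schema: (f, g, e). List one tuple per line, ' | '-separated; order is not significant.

Stepwise |·|:
  R → 6
  π[f](R) → 6
  S → 6
  (π[f](R) ⋈[f=e] S) → 5

== RESULT ==
f | g | e
5 | 3 | 5
5 | 3 | 5
8 | 5 | 8
8 | 5 | 8
9 | 5 | 9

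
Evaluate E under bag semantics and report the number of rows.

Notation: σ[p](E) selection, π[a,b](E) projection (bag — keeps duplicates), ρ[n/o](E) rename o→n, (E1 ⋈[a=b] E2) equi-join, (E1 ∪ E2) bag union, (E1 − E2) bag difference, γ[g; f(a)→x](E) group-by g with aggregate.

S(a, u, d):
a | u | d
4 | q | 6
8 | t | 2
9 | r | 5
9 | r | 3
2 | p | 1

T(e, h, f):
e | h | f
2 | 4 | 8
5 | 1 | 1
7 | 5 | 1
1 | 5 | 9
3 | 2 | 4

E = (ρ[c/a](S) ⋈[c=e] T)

Row counts bottom-up:
  S → 5
  ρ[c/a](S) → 5
  T → 5
  (ρ[c/a](S) ⋈[c=e] T) → 1

|E| = 1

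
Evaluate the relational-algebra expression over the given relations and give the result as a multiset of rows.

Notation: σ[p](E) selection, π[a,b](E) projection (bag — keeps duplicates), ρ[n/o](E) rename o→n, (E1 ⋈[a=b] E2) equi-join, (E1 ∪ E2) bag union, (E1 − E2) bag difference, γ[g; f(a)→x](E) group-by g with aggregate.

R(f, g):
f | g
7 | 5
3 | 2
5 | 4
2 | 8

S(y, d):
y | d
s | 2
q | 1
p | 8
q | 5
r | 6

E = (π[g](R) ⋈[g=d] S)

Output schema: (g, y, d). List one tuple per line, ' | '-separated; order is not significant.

Row counts bottom-up:
  R → 4
  π[g](R) → 4
  S → 5
  (π[g](R) ⋈[g=d] S) → 3

== RESULT ==
g | y | d
2 | s | 2
5 | q | 5
8 | p | 8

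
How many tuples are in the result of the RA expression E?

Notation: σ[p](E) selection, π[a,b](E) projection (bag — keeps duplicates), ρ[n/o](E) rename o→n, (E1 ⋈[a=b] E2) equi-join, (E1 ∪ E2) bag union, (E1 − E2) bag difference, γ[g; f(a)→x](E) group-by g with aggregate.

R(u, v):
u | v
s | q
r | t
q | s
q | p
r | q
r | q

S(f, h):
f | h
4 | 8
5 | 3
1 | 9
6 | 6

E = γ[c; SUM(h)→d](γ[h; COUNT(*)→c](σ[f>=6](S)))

Stepwise |·|:
  S → 4
  σ[f>=6](S) → 1
  γ[h; COUNT(*)→c](σ[f>=6](S)) → 1
  γ[c; SUM(h)→d](γ[h; COUNT(*)→c](σ[f>=6](S))) → 1

|E| = 1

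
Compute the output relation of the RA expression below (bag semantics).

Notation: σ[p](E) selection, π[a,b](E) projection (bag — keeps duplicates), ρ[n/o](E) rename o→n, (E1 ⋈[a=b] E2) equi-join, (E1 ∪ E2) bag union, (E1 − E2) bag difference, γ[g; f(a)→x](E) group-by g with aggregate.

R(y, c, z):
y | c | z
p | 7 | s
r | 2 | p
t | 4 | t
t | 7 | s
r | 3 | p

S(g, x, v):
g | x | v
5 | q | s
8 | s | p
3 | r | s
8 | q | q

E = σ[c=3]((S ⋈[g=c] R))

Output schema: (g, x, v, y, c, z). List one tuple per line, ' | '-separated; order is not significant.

Row counts bottom-up:
  S → 4
  R → 5
  (S ⋈[g=c] R) → 1
  σ[c=3]((S ⋈[g=c] R)) → 1

== RESULT ==
g | x | v | y | c | z
3 | r | s | r | 3 | p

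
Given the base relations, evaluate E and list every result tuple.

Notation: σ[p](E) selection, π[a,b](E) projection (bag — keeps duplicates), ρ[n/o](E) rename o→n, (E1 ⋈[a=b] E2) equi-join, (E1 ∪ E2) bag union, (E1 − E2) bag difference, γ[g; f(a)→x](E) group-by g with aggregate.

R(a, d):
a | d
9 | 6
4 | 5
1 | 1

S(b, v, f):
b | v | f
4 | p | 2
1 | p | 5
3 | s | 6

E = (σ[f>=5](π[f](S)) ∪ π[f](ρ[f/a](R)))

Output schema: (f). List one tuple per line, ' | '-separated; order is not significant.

Stepwise |·|:
  S → 3
  π[f](S) → 3
  σ[f>=5](π[f](S)) → 2
  R → 3
  ρ[f/a](R) → 3
  π[f](ρ[f/a](R)) → 3
  (σ[f>=5](π[f](S)) ∪ π[f](ρ[f/a](R))) → 5

== RESULT ==
f
1
4
5
6
9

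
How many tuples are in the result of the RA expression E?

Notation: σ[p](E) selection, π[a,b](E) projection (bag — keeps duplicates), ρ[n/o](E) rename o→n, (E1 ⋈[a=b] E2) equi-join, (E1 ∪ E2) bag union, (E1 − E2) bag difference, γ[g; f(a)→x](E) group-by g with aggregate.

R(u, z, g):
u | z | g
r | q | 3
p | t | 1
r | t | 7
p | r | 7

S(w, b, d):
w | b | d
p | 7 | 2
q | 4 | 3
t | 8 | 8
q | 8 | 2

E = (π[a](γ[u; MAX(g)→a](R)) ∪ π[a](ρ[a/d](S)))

Stepwise |·|:
  R → 4
  γ[u; MAX(g)→a](R) → 2
  π[a](γ[u; MAX(g)→a](R)) → 2
  S → 4
  ρ[a/d](S) → 4
  π[a](ρ[a/d](S)) → 4
  (π[a](γ[u; MAX(g)→a](R)) ∪ π[a](ρ[a/d](S))) → 6

|E| = 6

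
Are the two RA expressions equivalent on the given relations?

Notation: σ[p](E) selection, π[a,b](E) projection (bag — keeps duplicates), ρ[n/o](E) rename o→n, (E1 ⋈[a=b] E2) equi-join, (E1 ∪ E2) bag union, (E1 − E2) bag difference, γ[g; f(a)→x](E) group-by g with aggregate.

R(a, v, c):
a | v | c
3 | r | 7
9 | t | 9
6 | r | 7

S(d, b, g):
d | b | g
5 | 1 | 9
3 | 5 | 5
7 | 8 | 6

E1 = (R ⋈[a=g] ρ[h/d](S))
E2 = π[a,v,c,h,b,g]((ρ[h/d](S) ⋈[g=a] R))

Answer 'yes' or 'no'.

E1 per-node cardinality:
  R → 3
  S → 3
  ρ[h/d](S) → 3
  (R ⋈[a=g] ρ[h/d](S)) → 2
E2 per-node cardinality:
  S → 3
  ρ[h/d](S) → 3
  R → 3
  (ρ[h/d](S) ⋈[g=a] R) → 2
  π[a,v,c,h,b,g]((ρ[h/d](S) ⋈[g=a] R)) → 2

E1 and E2 produce the same multiset:
a | v | c | h | b | g
6 | r | 7 | 7 | 8 | 6
9 | t | 9 | 5 | 1 | 9

yes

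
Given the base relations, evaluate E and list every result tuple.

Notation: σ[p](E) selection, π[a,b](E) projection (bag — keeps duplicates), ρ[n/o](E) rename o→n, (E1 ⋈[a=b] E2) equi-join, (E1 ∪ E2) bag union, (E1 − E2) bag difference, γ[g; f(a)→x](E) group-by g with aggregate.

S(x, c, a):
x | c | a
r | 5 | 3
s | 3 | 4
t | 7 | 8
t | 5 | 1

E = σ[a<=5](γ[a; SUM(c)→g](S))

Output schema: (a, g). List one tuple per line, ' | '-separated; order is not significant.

Per-node cardinality:
  S → 4
  γ[a; SUM(c)→g](S) → 4
  σ[a<=5](γ[a; SUM(c)→g](S)) → 3

== RESULT ==
a | g
1 | 5
3 | 5
4 | 3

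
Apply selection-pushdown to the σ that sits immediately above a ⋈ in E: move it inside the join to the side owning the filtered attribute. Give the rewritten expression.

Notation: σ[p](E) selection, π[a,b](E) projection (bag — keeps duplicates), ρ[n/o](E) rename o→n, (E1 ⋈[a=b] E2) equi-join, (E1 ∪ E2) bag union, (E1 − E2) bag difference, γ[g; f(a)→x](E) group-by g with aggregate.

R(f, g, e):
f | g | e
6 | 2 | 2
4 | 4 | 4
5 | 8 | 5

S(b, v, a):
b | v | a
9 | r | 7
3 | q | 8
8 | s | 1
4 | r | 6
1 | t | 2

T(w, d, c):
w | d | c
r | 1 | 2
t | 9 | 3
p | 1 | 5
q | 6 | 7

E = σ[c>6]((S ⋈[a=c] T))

σ filters on c, owned by the right side.
E' = (S ⋈[a=c] σ[c>6](T))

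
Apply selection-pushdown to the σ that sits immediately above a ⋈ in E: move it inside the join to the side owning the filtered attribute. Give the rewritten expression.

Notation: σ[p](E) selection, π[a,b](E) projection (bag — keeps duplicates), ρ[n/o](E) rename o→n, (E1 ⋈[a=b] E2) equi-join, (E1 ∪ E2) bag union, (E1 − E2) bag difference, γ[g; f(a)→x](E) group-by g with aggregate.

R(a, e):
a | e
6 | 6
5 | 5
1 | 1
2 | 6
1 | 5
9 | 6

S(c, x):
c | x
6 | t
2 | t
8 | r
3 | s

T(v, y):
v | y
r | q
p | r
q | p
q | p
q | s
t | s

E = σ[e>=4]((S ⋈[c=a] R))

σ filters on e, owned by the right side.
E' = (S ⋈[c=a] σ[e>=4](R))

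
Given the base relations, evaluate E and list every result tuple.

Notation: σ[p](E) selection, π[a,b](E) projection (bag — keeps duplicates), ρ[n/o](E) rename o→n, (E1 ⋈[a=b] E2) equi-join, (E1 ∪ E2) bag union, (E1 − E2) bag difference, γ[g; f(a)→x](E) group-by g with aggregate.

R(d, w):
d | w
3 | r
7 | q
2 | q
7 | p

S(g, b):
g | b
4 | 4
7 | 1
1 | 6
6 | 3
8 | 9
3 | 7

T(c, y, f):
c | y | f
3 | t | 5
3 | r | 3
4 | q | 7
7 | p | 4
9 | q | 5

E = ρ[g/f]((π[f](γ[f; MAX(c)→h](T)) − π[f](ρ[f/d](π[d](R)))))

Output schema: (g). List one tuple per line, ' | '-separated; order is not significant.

Row counts bottom-up:
  T → 5
  γ[f; MAX(c)→h](T) → 4
  π[f](γ[f; MAX(c)→h](T)) → 4
  R → 4
  π[d](R) → 4
  ρ[f/d](π[d](R)) → 4
  π[f](ρ[f/d](π[d](R))) → 4
  (π[f](γ[f; MAX(c)→h](T)) − π[f](ρ[f/d](π[d](R)))) → 2
  ρ[g/f]((π[f](γ[f; MAX(c)→h](T)) − π[f](ρ[f/d](π[d](R))))) → 2

== RESULT ==
g
4
5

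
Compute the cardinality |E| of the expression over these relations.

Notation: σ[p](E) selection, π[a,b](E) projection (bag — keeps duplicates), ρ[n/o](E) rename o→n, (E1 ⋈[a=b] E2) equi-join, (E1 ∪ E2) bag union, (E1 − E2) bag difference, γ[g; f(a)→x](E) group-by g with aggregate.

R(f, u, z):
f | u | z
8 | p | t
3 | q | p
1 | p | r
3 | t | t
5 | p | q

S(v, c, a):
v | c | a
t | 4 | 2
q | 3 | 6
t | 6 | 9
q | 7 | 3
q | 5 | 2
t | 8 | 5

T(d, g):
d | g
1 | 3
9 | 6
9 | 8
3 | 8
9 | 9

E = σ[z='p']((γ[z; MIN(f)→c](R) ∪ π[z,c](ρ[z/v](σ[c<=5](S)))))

Stepwise |·|:
  R → 5
  γ[z; MIN(f)→c](R) → 4
  S → 6
  σ[c<=5](S) → 3
  ρ[z/v](σ[c<=5](S)) → 3
  π[z,c](ρ[z/v](σ[c<=5](S))) → 3
  (γ[z; MIN(f)→c](R) ∪ π[z,c](ρ[z/v](σ[c<=5](S)))) → 7
  σ[z='p']((γ[z; MIN(f)→c](R) ∪ π[z,c](ρ[z/v](σ[c<=5](S))))) → 1

|E| = 1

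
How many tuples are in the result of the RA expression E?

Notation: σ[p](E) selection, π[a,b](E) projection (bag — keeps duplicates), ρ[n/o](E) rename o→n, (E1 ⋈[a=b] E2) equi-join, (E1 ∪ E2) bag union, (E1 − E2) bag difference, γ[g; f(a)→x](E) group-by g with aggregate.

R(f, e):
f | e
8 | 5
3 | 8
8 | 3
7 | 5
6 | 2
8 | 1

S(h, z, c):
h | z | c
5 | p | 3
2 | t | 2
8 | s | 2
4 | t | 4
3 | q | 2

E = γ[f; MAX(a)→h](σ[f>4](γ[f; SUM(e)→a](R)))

Per-node cardinality:
  R → 6
  γ[f; SUM(e)→a](R) → 4
  σ[f>4](γ[f; SUM(e)→a](R)) → 3
  γ[f; MAX(a)→h](σ[f>4](γ[f; SUM(e)→a](R))) → 3

|E| = 3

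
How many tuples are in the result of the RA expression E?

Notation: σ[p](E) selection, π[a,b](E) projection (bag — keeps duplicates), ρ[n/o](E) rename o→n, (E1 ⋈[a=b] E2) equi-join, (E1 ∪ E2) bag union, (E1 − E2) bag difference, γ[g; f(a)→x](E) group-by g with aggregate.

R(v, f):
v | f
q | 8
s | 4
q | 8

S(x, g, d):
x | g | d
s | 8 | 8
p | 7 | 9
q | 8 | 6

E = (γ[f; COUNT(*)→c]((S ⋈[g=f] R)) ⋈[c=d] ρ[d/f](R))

Per-node cardinality:
  S → 3
  R → 3
  (S ⋈[g=f] R) → 4
  γ[f; COUNT(*)→c]((S ⋈[g=f] R)) → 1
  R → 3
  ρ[d/f](R) → 3
  (γ[f; COUNT(*)→c]((S ⋈[g=f] R)) ⋈[c=d] ρ[d/f](R)) → 1

|E| = 1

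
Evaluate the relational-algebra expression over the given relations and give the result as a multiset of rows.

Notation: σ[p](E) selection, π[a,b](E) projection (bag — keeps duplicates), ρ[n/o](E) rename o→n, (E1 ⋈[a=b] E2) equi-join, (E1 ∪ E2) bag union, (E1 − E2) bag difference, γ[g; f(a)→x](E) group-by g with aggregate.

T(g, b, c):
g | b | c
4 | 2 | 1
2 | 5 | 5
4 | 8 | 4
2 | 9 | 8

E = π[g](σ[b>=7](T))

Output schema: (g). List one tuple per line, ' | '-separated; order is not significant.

Stepwise |·|:
  T → 4
  σ[b>=7](T) → 2
  π[g](σ[b>=7](T)) → 2

== RESULT ==
g
2
4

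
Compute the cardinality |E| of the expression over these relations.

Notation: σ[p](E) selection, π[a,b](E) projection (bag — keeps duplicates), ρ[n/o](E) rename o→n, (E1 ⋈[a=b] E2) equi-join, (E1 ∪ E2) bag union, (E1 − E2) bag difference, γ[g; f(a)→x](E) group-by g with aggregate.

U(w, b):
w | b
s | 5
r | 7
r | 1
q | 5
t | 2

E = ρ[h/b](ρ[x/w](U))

Stepwise |·|:
  U → 5
  ρ[x/w](U) → 5
  ρ[h/b](ρ[x/w](U)) → 5

|E| = 5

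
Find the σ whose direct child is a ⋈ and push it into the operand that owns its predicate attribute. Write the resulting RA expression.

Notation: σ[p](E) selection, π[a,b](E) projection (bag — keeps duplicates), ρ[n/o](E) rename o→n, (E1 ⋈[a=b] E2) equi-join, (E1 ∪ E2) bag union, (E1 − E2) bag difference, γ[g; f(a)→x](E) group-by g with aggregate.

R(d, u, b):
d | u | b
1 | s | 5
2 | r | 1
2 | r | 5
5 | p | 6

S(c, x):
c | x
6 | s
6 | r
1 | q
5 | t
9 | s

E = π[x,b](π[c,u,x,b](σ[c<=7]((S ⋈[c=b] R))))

σ filters on c, owned by the left side.
E' = π[x,b](π[c,u,x,b]((σ[c<=7](S) ⋈[c=b] R)))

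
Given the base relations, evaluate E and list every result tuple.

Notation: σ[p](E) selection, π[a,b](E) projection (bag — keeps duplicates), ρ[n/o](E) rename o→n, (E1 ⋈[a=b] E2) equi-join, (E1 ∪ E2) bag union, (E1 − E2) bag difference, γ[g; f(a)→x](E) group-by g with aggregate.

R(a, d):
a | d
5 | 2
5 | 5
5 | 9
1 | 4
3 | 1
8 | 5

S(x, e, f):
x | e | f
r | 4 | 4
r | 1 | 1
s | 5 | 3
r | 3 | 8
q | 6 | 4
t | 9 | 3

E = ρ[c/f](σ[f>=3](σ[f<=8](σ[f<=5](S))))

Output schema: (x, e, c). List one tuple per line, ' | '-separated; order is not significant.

Subexpression sizes:
  S → 6
  σ[f<=5](S) → 5
  σ[f<=8](σ[f<=5](S)) → 5
  σ[f>=3](σ[f<=8](σ[f<=5](S))) → 4
  ρ[c/f](σ[f>=3](σ[f<=8](σ[f<=5](S)))) → 4

== RESULT ==
x | e | c
q | 6 | 4
r | 4 | 4
s | 5 | 3
t | 9 | 3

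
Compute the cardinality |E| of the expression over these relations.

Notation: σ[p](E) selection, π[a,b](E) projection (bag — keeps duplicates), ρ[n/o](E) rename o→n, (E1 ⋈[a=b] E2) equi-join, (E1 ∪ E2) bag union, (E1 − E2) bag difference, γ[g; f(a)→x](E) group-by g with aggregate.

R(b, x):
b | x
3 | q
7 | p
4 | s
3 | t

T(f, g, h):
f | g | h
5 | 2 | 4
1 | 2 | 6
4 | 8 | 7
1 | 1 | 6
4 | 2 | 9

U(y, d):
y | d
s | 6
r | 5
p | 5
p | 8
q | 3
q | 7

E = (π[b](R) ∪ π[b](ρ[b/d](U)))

Row counts bottom-up:
  R → 4
  π[b](R) → 4
  U → 6
  ρ[b/d](U) → 6
  π[b](ρ[b/d](U)) → 6
  (π[b](R) ∪ π[b](ρ[b/d](U))) → 10

|E| = 10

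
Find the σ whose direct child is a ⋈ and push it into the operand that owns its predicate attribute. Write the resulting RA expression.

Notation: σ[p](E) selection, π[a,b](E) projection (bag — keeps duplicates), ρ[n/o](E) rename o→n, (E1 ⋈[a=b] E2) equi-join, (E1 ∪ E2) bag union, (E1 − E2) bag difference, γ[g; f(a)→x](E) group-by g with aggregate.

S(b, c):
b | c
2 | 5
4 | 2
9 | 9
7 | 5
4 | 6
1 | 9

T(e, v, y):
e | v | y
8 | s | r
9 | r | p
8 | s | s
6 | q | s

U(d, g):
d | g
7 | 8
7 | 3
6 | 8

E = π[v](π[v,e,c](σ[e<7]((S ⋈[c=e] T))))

σ filters on e, owned by the right side.
E' = π[v](π[v,e,c]((S ⋈[c=e] σ[e<7](T))))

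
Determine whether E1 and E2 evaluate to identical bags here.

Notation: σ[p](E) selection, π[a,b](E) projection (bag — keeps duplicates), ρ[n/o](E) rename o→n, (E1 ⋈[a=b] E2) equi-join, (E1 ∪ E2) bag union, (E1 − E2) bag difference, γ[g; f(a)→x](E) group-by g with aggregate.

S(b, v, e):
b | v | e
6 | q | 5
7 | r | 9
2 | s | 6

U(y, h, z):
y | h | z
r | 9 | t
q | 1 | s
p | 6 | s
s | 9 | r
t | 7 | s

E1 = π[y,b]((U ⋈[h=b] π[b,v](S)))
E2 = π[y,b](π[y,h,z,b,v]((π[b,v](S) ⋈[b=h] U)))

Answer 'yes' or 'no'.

E1 stepwise |·|:
  U → 5
  S → 3
  π[b,v](S) → 3
  (U ⋈[h=b] π[b,v](S)) → 2
  π[y,b]((U ⋈[h=b] π[b,v](S))) → 2
E2 stepwise |·|:
  S → 3
  π[b,v](S) → 3
  U → 5
  (π[b,v](S) ⋈[b=h] U) → 2
  π[y,h,z,b,v]((π[b,v](S) ⋈[b=h] U)) → 2
  π[y,b](π[y,h,z,b,v]((π[b,v](S) ⋈[b=h] U))) → 2

E1 and E2 produce the same multiset:
y | b
p | 6
t | 7

yes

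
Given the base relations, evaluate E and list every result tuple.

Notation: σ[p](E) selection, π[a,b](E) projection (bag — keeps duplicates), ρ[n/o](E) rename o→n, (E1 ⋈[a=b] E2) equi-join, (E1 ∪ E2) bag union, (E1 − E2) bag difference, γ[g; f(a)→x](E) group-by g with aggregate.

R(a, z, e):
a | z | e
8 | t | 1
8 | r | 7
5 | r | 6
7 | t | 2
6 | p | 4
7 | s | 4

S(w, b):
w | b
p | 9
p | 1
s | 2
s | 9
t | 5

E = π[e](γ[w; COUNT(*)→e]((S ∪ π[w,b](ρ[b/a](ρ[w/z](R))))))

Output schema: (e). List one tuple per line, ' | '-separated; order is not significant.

Subexpression sizes:
  S → 5
  R → 6
  ρ[w/z](R) → 6
  ρ[b/a](ρ[w/z](R)) → 6
  π[w,b](ρ[b/a](ρ[w/z](R))) → 6
  (S ∪ π[w,b](ρ[b/a](ρ[w/z](R)))) → 11
  γ[w; COUNT(*)→e]((S ∪ π[w,b](ρ[b/a](ρ[w/z](R))))) → 4
  π[e](γ[w; COUNT(*)→e]((S ∪ π[w,b](ρ[b/a](ρ[w/z](R)))))) → 4

== RESULT ==
e
2
3
3
3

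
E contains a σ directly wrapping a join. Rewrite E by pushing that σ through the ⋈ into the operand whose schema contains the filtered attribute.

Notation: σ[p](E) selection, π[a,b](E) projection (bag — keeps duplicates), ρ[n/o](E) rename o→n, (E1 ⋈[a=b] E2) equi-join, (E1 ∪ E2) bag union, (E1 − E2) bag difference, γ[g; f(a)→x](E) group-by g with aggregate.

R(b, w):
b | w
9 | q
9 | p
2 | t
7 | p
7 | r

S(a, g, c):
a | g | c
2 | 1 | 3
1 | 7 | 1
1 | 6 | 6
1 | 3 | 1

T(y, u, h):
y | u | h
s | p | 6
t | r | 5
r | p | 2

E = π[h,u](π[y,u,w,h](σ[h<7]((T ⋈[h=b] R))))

σ filters on h, owned by the left side.
E' = π[h,u](π[y,u,w,h]((σ[h<7](T) ⋈[h=b] R)))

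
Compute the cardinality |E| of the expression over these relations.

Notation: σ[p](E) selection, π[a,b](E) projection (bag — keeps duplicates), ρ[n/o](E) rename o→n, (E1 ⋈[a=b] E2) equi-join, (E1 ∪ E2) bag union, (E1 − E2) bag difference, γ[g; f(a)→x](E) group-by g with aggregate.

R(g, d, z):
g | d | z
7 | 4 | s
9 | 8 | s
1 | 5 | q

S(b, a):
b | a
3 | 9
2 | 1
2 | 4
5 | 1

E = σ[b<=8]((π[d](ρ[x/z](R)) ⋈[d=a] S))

Stepwise |·|:
  R → 3
  ρ[x/z](R) → 3
  π[d](ρ[x/z](R)) → 3
  S → 4
  (π[d](ρ[x/z](R)) ⋈[d=a] S) → 1
  σ[b<=8]((π[d](ρ[x/z](R)) ⋈[d=a] S)) → 1

|E| = 1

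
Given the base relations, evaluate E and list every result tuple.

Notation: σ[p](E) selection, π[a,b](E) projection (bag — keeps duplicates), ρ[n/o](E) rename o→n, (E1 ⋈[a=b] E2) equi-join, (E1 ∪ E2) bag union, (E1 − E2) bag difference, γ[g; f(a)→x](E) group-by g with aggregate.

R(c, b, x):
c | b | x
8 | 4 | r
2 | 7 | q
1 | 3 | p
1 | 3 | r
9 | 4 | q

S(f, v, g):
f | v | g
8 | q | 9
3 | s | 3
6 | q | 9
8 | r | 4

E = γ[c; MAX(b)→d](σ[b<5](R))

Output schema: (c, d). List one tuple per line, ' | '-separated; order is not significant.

Row counts bottom-up:
  R → 5
  σ[b<5](R) → 4
  γ[c; MAX(b)→d](σ[b<5](R)) → 3

== RESULT ==
c | d
1 | 3
8 | 4
9 | 4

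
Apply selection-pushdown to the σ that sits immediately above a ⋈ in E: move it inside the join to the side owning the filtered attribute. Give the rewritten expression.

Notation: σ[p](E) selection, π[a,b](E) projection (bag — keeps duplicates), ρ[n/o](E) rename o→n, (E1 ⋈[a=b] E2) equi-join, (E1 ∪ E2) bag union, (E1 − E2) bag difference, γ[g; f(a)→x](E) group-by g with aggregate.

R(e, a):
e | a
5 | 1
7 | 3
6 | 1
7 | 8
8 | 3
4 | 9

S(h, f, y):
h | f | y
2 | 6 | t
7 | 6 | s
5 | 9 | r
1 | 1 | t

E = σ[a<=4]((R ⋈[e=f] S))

σ filters on a, owned by the left side.
E' = (σ[a<=4](R) ⋈[e=f] S)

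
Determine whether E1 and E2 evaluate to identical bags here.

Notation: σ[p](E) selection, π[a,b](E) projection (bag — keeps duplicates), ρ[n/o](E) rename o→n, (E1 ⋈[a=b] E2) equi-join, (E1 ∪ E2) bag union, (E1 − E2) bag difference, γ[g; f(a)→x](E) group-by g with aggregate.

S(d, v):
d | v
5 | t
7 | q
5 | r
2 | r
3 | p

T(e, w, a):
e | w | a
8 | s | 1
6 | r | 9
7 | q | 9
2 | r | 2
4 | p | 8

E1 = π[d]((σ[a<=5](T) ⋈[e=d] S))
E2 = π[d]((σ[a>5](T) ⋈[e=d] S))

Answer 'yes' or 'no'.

E1 stepwise |·|:
  T → 5
  σ[a<=5](T) → 2
  S → 5
  (σ[a<=5](T) ⋈[e=d] S) → 1
  π[d]((σ[a<=5](T) ⋈[e=d] S)) → 1
E2 stepwise |·|:
  T → 5
  σ[a>5](T) → 3
  S → 5
  (σ[a>5](T) ⋈[e=d] S) → 1
  π[d]((σ[a>5](T) ⋈[e=d] S)) → 1

E1 result:
d
2
E2 result:
d
7
Witness: (7,) appears 0× in E1 but 1× in E2.

no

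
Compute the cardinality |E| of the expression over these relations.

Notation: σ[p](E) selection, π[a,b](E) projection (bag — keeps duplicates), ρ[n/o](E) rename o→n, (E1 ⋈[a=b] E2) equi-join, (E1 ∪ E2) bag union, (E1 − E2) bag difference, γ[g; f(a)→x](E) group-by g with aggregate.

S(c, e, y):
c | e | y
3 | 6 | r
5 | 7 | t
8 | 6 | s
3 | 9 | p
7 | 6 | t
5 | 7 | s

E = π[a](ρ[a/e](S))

Per-node cardinality:
  S → 6
  ρ[a/e](S) → 6
  π[a](ρ[a/e](S)) → 6

|E| = 6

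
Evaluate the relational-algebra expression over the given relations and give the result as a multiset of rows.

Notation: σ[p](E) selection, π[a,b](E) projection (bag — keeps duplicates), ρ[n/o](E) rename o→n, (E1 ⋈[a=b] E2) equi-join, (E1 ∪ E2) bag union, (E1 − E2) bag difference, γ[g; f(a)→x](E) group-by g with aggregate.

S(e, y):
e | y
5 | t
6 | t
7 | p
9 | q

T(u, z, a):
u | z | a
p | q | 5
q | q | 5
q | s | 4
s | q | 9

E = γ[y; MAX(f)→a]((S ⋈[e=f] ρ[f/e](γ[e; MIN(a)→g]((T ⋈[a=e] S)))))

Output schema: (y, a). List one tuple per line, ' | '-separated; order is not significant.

Subexpression sizes:
  S → 4
  T → 4
  S → 4
  (T ⋈[a=e] S) → 3
  γ[e; MIN(a)→g]((T ⋈[a=e] S)) → 2
  ρ[f/e](γ[e; MIN(a)→g]((T ⋈[a=e] S))) → 2
  (S ⋈[e=f] ρ[f/e](γ[e; MIN(a)→g]((T ⋈[a=e] S)))) → 2
  γ[y; MAX(f)→a]((S ⋈[e=f] ρ[f/e](γ[e; MIN(a)→g]((T ⋈[a=e] S))))) → 2

== RESULT ==
y | a
q | 9
t | 5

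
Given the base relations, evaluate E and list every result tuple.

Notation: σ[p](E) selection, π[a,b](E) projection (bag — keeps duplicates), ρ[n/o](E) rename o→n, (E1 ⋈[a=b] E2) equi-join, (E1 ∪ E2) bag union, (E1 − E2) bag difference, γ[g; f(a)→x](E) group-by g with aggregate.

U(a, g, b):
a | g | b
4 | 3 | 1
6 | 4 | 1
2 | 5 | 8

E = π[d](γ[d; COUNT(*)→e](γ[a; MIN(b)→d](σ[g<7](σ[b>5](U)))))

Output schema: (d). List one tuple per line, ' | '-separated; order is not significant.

Stepwise |·|:
  U → 3
  σ[b>5](U) → 1
  σ[g<7](σ[b>5](U)) → 1
  γ[a; MIN(b)→d](σ[g<7](σ[b>5](U))) → 1
  γ[d; COUNT(*)→e](γ[a; MIN(b)→d](σ[g<7](σ[b>5](U)))) → 1
  π[d](γ[d; COUNT(*)→e](γ[a; MIN(b)→d](σ[g<7](σ[b>5](U))))) → 1

== RESULT ==
d
8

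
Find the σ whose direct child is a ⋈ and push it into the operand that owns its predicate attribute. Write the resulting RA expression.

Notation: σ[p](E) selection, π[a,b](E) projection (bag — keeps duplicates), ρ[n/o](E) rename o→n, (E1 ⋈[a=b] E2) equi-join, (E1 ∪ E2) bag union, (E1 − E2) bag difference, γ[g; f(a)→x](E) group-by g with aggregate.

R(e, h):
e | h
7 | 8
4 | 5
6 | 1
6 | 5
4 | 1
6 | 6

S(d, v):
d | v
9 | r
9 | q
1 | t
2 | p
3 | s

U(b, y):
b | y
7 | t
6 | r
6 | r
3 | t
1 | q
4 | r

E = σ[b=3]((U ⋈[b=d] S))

σ filters on b, owned by the left side.
E' = (σ[b=3](U) ⋈[b=d] S)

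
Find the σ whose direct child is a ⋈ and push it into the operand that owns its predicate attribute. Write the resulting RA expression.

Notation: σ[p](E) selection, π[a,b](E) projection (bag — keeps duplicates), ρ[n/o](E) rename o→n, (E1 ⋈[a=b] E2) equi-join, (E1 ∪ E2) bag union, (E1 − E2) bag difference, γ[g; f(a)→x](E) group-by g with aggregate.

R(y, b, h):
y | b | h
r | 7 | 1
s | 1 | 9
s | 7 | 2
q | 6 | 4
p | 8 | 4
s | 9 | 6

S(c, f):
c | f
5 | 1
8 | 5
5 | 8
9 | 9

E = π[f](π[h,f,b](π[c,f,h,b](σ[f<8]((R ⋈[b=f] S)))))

σ filters on f, owned by the right side.
E' = π[f](π[h,f,b](π[c,f,h,b]((R ⋈[b=f] σ[f<8](S)))))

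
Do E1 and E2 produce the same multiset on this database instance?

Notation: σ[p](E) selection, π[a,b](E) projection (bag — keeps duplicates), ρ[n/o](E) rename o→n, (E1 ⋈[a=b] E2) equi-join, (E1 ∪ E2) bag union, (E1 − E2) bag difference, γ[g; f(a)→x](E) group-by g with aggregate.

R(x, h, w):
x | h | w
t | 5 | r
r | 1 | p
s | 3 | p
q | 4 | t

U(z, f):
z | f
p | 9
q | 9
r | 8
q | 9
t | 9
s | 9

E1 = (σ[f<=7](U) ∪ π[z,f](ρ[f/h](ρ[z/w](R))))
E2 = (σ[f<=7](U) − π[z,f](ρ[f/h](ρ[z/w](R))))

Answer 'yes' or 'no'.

E1 per-node cardinality:
  U → 6
  σ[f<=7](U) → 0
  R → 4
  ρ[z/w](R) → 4
  ρ[f/h](ρ[z/w](R)) → 4
  π[z,f](ρ[f/h](ρ[z/w](R))) → 4
  (σ[f<=7](U) ∪ π[z,f](ρ[f/h](ρ[z/w](R)))) → 4
E2 per-node cardinality:
  U → 6
  σ[f<=7](U) → 0
  R → 4
  ρ[z/w](R) → 4
  ρ[f/h](ρ[z/w](R)) → 4
  π[z,f](ρ[f/h](ρ[z/w](R))) → 4
  (σ[f<=7](U) − π[z,f](ρ[f/h](ρ[z/w](R)))) → 0

E1 result:
z | f
p | 1
p | 3
r | 5
t | 4
E2 result:
z | f
(0 rows)
Witness: ('t', 4) appears 1× in E1 but 0× in E2.

no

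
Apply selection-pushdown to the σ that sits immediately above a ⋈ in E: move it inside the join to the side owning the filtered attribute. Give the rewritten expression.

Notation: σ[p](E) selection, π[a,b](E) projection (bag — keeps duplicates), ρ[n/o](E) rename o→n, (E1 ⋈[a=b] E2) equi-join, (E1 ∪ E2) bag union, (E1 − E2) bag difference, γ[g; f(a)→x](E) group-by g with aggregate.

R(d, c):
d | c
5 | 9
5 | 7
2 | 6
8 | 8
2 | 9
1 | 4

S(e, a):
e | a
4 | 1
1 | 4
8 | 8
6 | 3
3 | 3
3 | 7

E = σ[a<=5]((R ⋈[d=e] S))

σ filters on a, owned by the right side.
E' = (R ⋈[d=e] σ[a<=5](S))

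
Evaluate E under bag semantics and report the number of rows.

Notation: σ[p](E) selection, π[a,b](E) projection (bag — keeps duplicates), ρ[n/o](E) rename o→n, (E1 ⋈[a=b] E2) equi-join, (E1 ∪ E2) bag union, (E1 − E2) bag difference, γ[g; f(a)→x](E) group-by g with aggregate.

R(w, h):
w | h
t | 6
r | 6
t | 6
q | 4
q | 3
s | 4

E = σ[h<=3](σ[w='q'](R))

Per-node cardinality:
  R → 6
  σ[w='q'](R) → 2
  σ[h<=3](σ[w='q'](R)) → 1

|E| = 1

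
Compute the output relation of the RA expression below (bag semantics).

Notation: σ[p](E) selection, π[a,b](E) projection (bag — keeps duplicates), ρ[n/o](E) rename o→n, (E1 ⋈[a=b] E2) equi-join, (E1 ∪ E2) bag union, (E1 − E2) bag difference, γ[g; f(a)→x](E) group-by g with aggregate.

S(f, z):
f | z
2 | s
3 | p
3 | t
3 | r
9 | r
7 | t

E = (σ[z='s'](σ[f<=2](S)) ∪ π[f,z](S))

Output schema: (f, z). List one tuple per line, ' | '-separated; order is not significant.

Subexpression sizes:
  S → 6
  σ[f<=2](S) → 1
  σ[z='s'](σ[f<=2](S)) → 1
  S → 6
  π[f,z](S) → 6
  (σ[z='s'](σ[f<=2](S)) ∪ π[f,z](S)) → 7

== RESULT ==
f | z
2 | s
2 | s
3 | p
3 | r
3 | t
7 | t
9 | r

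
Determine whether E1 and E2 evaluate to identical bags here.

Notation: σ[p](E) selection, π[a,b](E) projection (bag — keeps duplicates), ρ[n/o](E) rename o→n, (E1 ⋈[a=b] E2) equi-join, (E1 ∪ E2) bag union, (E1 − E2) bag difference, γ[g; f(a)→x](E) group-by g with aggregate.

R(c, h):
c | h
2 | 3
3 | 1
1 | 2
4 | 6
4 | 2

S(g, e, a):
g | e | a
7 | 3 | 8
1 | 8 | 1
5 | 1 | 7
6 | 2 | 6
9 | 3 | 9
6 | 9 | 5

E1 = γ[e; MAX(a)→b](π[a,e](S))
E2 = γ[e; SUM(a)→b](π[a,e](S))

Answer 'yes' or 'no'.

E1 stepwise |·|:
  S → 6
  π[a,e](S) → 6
  γ[e; MAX(a)→b](π[a,e](S)) → 5
E2 stepwise |·|:
  S → 6
  π[a,e](S) → 6
  γ[e; SUM(a)→b](π[a,e](S)) → 5

E1 result:
e | b
1 | 7
2 | 6
3 | 9
8 | 1
9 | 5
E2 result:
e | b
1 | 7
2 | 6
3 | 17
8 | 1
9 | 5
Witness: (3, 17) appears 0× in E1 but 1× in E2.

no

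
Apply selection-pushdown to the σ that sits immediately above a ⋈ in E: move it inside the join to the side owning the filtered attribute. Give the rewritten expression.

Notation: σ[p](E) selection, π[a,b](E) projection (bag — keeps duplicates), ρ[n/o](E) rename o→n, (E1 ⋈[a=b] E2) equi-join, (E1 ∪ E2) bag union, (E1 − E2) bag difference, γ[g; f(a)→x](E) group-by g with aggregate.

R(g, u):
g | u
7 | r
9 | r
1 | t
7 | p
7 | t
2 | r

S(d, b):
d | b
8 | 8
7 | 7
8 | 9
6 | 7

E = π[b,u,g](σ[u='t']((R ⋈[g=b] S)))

σ filters on u, owned by the left side.
E' = π[b,u,g]((σ[u='t'](R) ⋈[g=b] S))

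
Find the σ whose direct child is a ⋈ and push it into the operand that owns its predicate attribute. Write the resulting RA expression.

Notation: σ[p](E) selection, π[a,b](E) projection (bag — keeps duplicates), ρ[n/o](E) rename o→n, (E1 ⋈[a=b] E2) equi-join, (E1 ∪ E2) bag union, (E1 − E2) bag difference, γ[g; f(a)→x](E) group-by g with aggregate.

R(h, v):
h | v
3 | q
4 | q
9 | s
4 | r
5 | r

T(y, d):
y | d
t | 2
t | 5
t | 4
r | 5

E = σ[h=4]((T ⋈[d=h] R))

σ filters on h, owned by the right side.
E' = (T ⋈[d=h] σ[h=4](R))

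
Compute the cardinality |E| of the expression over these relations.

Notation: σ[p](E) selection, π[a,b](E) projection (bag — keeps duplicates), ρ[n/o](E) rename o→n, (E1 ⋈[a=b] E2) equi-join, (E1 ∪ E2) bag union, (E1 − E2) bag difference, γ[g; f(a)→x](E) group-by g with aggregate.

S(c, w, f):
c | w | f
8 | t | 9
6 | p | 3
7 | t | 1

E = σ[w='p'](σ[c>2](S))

Per-node cardinality:
  S → 3
  σ[c>2](S) → 3
  σ[w='p'](σ[c>2](S)) → 1

|E| = 1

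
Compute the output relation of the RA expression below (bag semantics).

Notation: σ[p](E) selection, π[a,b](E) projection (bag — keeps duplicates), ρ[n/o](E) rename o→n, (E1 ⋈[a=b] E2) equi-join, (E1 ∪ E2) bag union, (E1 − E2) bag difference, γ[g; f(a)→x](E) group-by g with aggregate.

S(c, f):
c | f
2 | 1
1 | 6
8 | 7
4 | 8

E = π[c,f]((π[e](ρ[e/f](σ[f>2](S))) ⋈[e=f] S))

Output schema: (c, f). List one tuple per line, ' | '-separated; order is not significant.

Stepwise |·|:
  S → 4
  σ[f>2](S) → 3
  ρ[e/f](σ[f>2](S)) → 3
  π[e](ρ[e/f](σ[f>2](S))) → 3
  S → 4
  (π[e](ρ[e/f](σ[f>2](S))) ⋈[e=f] S) → 3
  π[c,f]((π[e](ρ[e/f](σ[f>2](S))) ⋈[e=f] S)) → 3

== RESULT ==
c | f
1 | 6
4 | 8
8 | 7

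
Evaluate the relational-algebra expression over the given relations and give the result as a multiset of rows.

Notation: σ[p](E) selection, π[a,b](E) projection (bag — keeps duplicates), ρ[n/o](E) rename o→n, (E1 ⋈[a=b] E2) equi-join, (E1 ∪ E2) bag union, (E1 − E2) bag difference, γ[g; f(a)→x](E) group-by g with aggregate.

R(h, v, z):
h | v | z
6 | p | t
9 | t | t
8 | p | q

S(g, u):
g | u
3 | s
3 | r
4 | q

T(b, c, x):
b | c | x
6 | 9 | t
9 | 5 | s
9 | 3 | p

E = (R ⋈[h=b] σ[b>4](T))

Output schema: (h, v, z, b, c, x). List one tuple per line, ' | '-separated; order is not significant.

Stepwise |·|:
  R → 3
  T → 3
  σ[b>4](T) → 3
  (R ⋈[h=b] σ[b>4](T)) → 3

== RESULT ==
h | v | z | b | c | x
6 | p | t | 6 | 9 | t
9 | t | t | 9 | 3 | p
9 | t | t | 9 | 5 | s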